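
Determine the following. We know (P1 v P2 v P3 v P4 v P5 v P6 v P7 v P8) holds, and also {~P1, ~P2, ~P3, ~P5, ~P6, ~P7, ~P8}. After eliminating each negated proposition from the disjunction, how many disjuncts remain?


Original disjuncts (8): P1, P2, P3, P4, P5, P6, P7, P8
Negated (eliminate): ~P1, ~P2, ~P3, ~P5, ~P6, ~P7, ~P8
Remaining disjuncts: P4
Count = 8 - 7 = 1

1


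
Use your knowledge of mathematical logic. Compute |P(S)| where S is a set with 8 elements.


The power set of a set with n elements has 2^n elements.
|P(S)| = 2^8 = 256

256


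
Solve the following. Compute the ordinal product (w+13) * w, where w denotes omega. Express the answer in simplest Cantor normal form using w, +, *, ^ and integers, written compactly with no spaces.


Compute (w+13) * w.
Ordinal * is associative and left-distributive over +, but NOT commutative; for finite n>1, n*w = w but w*n stays w*n.
(w+13) * w = sup{(w+13)*k : k<w} = sup{w*k+13} = w^2 (the +13 tail is absorbed in the limit).
Result = w^2

w^2


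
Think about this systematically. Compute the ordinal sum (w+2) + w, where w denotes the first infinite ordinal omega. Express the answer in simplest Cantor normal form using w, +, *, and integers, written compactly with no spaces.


Compute (w+2) + w.
Ordinal + is associative but NOT commutative; for finite n>0, n + w = w but w + n stays w+n.
(w+2) + w = w + (2+w) = w + w = w*2 (the finite tail 2 is absorbed by the right w).
Result = w*2

w*2


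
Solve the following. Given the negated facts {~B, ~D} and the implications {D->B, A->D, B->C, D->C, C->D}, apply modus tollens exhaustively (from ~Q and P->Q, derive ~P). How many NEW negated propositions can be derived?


Initial negated facts: {~B, ~D}
Apply modus tollens to closure:
  ~D and A->D  =>  ~A
  ~D and C->D  =>  ~C
Final negated: {~A, ~B, ~C, ~D}
New negations: {~A, ~C}
Count = 2

2


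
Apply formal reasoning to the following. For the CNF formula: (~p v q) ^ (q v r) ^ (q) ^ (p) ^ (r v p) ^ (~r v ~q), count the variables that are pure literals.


Check each variable for pure literal status:
p: mixed (not pure)
q: mixed (not pure)
r: mixed (not pure)
Pure literal count = 0

0


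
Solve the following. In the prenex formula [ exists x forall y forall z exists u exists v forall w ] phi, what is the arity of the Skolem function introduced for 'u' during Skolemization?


Quantifier prefix: exists x forall y forall z exists u exists v forall w
'u' is existentially quantified at position 4.
Universal variables preceding it: y, z
Skolem function arity = 2

2


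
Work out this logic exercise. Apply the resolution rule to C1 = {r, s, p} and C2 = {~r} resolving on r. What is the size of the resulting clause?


Remove r from C1 and ~r from C2.
C1 remainder: {s, p}
C2 remainder: {}
Union (resolvent): {p, s}
Resolvent has 2 literal(s).

2


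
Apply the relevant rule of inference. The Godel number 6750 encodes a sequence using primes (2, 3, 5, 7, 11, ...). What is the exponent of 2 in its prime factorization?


Factorize 6750 by dividing by 2 repeatedly.
Division steps: 2 divides 6750 exactly 1 time(s).
Exponent of 2 = 1

1


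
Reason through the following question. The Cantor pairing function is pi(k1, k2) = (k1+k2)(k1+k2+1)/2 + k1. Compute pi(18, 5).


k1 + k2 = 23
(k1+k2)(k1+k2+1)/2 = 23 * 24 / 2 = 276
pi = 276 + 18 = 294

294


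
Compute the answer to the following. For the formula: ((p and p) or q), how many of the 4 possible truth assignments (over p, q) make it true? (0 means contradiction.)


Check all 4 assignments:
p=0, q=0: 0
p=0, q=1: 1
p=1, q=0: 1
p=1, q=1: 1
Count of True = 3

3


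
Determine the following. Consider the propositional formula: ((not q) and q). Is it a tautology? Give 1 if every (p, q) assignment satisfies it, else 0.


Check all 4 assignments:
p=0, q=0: 0
p=0, q=1: 0
p=1, q=0: 0
p=1, q=1: 0
Satisfying count = 0/4.
Tautology iff count = 4: no.

0


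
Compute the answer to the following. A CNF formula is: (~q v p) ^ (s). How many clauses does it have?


A CNF formula is a conjunction of clauses.
Clauses are separated by ^.
Counting the conjuncts: 2 clauses.

2


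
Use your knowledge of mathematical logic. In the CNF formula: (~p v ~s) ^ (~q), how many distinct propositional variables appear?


Identify each variable that appears in the formula.
Variables found: p, q, s
Count = 3

3


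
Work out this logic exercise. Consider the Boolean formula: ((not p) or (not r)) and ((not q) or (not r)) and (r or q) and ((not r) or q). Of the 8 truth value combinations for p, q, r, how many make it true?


Evaluate all 8 assignments for p, q, r:
p=0, q=0, r=0: 0
p=0, q=0, r=1: 0
p=0, q=1, r=0: 1
p=0, q=1, r=1: 0
p=1, q=0, r=0: 0
p=1, q=0, r=1: 0
p=1, q=1, r=0: 1
p=1, q=1, r=1: 0
Satisfying count = 2

2


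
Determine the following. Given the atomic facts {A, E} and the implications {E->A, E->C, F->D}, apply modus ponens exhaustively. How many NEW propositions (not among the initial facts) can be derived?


Initial facts: {A, E}
Apply modus ponens to closure:
  E and E->C  =>  C
Final known: {A, C, E}
New propositions: {C}
Count = 1

1


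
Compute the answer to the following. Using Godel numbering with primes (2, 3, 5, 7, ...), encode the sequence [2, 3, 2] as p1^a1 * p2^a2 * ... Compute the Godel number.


Encode each element as an exponent of the corresponding prime:
  2^2 = 4
  3^3 = 27
  5^2 = 25
Product = 4 * 27 * 25 = 2700

2700


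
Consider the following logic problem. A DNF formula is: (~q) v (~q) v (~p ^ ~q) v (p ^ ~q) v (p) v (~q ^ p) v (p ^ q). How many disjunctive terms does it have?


A DNF formula is a disjunction of terms (conjunctions).
Terms are separated by v.
Counting the disjuncts: 7 terms.

7


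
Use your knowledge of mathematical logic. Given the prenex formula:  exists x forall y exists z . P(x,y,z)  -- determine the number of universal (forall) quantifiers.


Quantifier prefix: exists x forall y exists z
Mark each quantifier type:
  E U E
Universal count = 1, Existential count = 2
Asked for universal (forall) quantifiers: 1

1


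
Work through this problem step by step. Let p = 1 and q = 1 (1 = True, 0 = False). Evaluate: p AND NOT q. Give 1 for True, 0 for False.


p = 1, q = 1
Operation: p AND NOT q
Evaluate: 1 AND NOT 1 = 0

0


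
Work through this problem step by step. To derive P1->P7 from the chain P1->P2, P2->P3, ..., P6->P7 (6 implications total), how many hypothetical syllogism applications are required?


With 6 implications in a chain connecting 7 propositions:
P1->P2, P2->P3, ..., P6->P7
Steps needed = (number of implications) - 1 = 6 - 1 = 5

5


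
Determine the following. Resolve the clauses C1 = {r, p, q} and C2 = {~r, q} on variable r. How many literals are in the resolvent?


Remove r from C1 and ~r from C2.
C1 remainder: {p, q}
C2 remainder: {q}
Union (resolvent): {p, q}
Resolvent has 2 literal(s).

2


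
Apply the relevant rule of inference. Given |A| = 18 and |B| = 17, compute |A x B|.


The Cartesian product A x B contains all ordered pairs (a, b).
|A x B| = |A| * |B| = 18 * 17 = 306

306


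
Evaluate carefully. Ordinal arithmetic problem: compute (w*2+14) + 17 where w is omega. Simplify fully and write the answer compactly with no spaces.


Compute (w*2+14) + 17.
Ordinal + is associative but NOT commutative; for finite n>0, n + w = w but w + n stays w+n.
By associativity: (w*2+14) + 17 = w*2 + (14+17) = w*2+31.
Result = w*2+31

w*2+31


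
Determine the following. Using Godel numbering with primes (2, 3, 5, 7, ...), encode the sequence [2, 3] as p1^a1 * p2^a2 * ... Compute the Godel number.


Encode each element as an exponent of the corresponding prime:
  2^2 = 4
  3^3 = 27
Product = 4 * 27 = 108

108


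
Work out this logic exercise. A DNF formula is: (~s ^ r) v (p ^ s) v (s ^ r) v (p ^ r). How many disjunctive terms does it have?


A DNF formula is a disjunction of terms (conjunctions).
Terms are separated by v.
Counting the disjuncts: 4 terms.

4


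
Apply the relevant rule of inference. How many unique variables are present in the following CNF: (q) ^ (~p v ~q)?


Identify each variable that appears in the formula.
Variables found: p, q
Count = 2

2


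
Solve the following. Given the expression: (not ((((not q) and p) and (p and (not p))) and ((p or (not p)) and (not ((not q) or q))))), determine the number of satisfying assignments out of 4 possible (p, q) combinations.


Check all 4 assignments:
p=0, q=0: 1
p=0, q=1: 1
p=1, q=0: 1
p=1, q=1: 1
Count of True = 4

4


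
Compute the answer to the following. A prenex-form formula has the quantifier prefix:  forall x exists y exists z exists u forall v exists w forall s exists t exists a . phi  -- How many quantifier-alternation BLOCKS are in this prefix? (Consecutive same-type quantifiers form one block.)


Quantifier-type sequence: A E E E A E A E E  (A=forall, E=exists)
Group into maximal same-type runs:
  Ax1 | Ex3 | Ax1 | Ex1 | Ax1 | Ex2
Number of blocks = 6

6


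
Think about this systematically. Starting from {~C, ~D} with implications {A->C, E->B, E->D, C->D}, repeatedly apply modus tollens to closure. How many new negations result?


Initial negated facts: {~C, ~D}
Apply modus tollens to closure:
  ~C and A->C  =>  ~A
  ~D and E->D  =>  ~E
Final negated: {~A, ~C, ~D, ~E}
New negations: {~A, ~E}
Count = 2

2


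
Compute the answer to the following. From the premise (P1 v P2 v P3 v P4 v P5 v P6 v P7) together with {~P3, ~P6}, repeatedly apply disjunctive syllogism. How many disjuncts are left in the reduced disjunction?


Original disjuncts (7): P1, P2, P3, P4, P5, P6, P7
Negated (eliminate): ~P3, ~P6
Remaining disjuncts: P1, P2, P4, P5, P7
Count = 7 - 2 = 5

5


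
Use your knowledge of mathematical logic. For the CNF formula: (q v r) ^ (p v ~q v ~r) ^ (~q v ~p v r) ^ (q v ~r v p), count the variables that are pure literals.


Check each variable for pure literal status:
p: mixed (not pure)
q: mixed (not pure)
r: mixed (not pure)
Pure literal count = 0

0


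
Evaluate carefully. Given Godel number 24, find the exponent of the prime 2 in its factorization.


Factorize 24 by dividing by 2 repeatedly.
Division steps: 2 divides 24 exactly 3 time(s).
Exponent of 2 = 3

3


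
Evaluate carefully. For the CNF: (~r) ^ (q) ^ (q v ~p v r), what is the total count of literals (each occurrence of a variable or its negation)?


Counting literals in each clause:
Clause 1: 1 literal(s)
Clause 2: 1 literal(s)
Clause 3: 3 literal(s)
Total = 5

5


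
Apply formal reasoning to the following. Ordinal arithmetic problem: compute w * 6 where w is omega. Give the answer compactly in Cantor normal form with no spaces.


Compute w * 6.
Ordinal * is associative and left-distributive over +, but NOT commutative; for finite n>1, n*w = w but w*n stays w*n.
w * 6 means 6 copies of w concatenated: w*6.
Result = w*6

w*6


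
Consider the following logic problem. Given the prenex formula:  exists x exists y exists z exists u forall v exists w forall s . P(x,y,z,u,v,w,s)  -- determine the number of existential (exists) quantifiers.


Quantifier prefix: exists x exists y exists z exists u forall v exists w forall s
Mark each quantifier type:
  E E E E U E U
Universal count = 2, Existential count = 5
Asked for existential (exists) quantifiers: 5

5


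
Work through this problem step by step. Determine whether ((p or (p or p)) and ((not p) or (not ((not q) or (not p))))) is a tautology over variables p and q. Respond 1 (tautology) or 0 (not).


Check all 4 assignments:
p=0, q=0: 0
p=0, q=1: 0
p=1, q=0: 0
p=1, q=1: 1
Satisfying count = 1/4.
Tautology iff count = 4: no.

0


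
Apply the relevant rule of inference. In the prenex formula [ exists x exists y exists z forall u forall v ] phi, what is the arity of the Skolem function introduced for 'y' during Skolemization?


Quantifier prefix: exists x exists y exists z forall u forall v
'y' is existentially quantified at position 2.
No universal quantifiers precede it.
Skolem function arity = 0 (a Skolem constant)

0


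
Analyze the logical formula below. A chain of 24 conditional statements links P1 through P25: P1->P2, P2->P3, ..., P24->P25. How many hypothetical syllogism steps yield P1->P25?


With 24 implications in a chain connecting 25 propositions:
P1->P2, P2->P3, ..., P24->P25
Steps needed = (number of implications) - 1 = 24 - 1 = 23

23


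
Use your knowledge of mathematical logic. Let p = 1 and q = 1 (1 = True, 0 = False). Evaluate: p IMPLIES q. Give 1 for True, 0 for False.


p = 1, q = 1
Operation: p IMPLIES q
Evaluate: 1 IMPLIES 1 = 1

1


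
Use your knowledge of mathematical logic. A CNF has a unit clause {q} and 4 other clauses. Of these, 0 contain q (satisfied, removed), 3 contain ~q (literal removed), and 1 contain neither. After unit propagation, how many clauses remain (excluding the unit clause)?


Satisfied (removed): 0
Shortened (remain): 3
Unchanged (remain): 1
Remaining = 3 + 1 = 4

4


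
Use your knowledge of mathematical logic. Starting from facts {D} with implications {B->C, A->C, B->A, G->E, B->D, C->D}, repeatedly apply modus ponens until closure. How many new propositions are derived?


Initial facts: {D}
Apply modus ponens to closure:
  (no implication fires)
Final known: {D}
New propositions: {(none)}
Count = 0

0


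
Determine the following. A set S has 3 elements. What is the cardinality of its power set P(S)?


The power set of a set with n elements has 2^n elements.
|P(S)| = 2^3 = 8

8


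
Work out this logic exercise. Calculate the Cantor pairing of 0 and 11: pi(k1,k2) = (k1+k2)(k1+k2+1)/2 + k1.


k1 + k2 = 11
(k1+k2)(k1+k2+1)/2 = 11 * 12 / 2 = 66
pi = 66 + 0 = 66

66


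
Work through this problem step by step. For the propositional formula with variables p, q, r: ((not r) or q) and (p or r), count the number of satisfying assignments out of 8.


Evaluate all 8 assignments for p, q, r:
p=0, q=0, r=0: 0
p=0, q=0, r=1: 0
p=0, q=1, r=0: 0
p=0, q=1, r=1: 1
p=1, q=0, r=0: 1
p=1, q=0, r=1: 0
p=1, q=1, r=0: 1
p=1, q=1, r=1: 1
Satisfying count = 4

4


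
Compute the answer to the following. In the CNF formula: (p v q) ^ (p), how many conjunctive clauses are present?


A CNF formula is a conjunction of clauses.
Clauses are separated by ^.
Counting the conjuncts: 2 clauses.

2


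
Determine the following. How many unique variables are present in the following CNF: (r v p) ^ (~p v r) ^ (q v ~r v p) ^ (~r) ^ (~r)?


Identify each variable that appears in the formula.
Variables found: p, q, r
Count = 3

3


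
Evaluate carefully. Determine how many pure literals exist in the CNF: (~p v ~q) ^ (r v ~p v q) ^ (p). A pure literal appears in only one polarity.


Check each variable for pure literal status:
p: mixed (not pure)
q: mixed (not pure)
r: pure positive
Pure literal count = 1

1


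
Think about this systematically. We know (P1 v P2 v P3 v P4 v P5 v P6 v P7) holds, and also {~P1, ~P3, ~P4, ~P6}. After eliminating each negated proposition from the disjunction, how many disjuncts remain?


Original disjuncts (7): P1, P2, P3, P4, P5, P6, P7
Negated (eliminate): ~P1, ~P3, ~P4, ~P6
Remaining disjuncts: P2, P5, P7
Count = 7 - 4 = 3

3


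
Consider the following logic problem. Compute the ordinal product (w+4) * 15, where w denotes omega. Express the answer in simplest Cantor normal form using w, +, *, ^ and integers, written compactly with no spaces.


Compute (w+4) * 15.
Ordinal * is associative and left-distributive over +, but NOT commutative; for finite n>1, n*w = w but w*n stays w*n.
(w+4) * 15 = (w+4) repeated 15 times. Each intermediate +4 is absorbed by the following w; only the last survives: w*15+4.
Result = w*15+4

w*15+4


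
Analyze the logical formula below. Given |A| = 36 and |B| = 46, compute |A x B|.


The Cartesian product A x B contains all ordered pairs (a, b).
|A x B| = |A| * |B| = 36 * 46 = 1656

1656


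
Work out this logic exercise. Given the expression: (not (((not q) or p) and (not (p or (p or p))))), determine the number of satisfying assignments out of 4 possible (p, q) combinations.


Check all 4 assignments:
p=0, q=0: 0
p=0, q=1: 1
p=1, q=0: 1
p=1, q=1: 1
Count of True = 3

3


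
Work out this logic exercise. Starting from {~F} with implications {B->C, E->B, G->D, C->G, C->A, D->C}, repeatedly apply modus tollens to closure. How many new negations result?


Initial negated facts: {~F}
Apply modus tollens to closure:
  (no implication fires)
Final negated: {~F}
New negations: {(none)}
Count = 0

0


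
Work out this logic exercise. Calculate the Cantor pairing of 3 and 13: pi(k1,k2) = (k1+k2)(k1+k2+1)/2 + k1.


k1 + k2 = 16
(k1+k2)(k1+k2+1)/2 = 16 * 17 / 2 = 136
pi = 136 + 3 = 139

139


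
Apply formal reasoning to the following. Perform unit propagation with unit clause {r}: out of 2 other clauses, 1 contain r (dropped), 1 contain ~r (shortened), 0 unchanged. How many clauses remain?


Satisfied (removed): 1
Shortened (remain): 1
Unchanged (remain): 0
Remaining = 1 + 0 = 1

1


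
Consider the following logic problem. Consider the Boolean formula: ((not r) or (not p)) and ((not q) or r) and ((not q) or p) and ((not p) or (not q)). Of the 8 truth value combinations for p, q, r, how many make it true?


Evaluate all 8 assignments for p, q, r:
p=0, q=0, r=0: 1
p=0, q=0, r=1: 1
p=0, q=1, r=0: 0
p=0, q=1, r=1: 0
p=1, q=0, r=0: 1
p=1, q=0, r=1: 0
p=1, q=1, r=0: 0
p=1, q=1, r=1: 0
Satisfying count = 3

3


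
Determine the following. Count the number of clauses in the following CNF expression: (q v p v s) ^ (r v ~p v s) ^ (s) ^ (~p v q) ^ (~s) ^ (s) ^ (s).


A CNF formula is a conjunction of clauses.
Clauses are separated by ^.
Counting the conjuncts: 7 clauses.

7


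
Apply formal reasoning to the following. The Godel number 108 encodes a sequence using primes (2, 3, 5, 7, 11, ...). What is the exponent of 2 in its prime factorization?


Factorize 108 by dividing by 2 repeatedly.
Division steps: 2 divides 108 exactly 2 time(s).
Exponent of 2 = 2

2


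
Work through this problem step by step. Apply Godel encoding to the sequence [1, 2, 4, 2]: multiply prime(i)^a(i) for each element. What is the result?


Encode each element as an exponent of the corresponding prime:
  2^1 = 2
  3^2 = 9
  5^4 = 625
  7^2 = 49
Product = 2 * 9 * 625 * 49 = 551250

551250


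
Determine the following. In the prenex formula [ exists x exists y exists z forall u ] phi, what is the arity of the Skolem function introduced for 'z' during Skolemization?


Quantifier prefix: exists x exists y exists z forall u
'z' is existentially quantified at position 3.
No universal quantifiers precede it.
Skolem function arity = 0 (a Skolem constant)

0


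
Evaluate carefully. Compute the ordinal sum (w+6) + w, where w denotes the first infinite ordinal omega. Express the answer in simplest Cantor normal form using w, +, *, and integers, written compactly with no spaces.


Compute (w+6) + w.
Ordinal + is associative but NOT commutative; for finite n>0, n + w = w but w + n stays w+n.
(w+6) + w = w + (6+w) = w + w = w*2 (the finite tail 6 is absorbed by the right w).
Result = w*2

w*2


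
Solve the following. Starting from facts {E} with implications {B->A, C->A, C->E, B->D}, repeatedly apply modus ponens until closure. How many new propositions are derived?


Initial facts: {E}
Apply modus ponens to closure:
  (no implication fires)
Final known: {E}
New propositions: {(none)}
Count = 0

0


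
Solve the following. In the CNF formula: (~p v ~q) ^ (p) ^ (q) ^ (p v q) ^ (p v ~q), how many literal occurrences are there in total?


Counting literals in each clause:
Clause 1: 2 literal(s)
Clause 2: 1 literal(s)
Clause 3: 1 literal(s)
Clause 4: 2 literal(s)
Clause 5: 2 literal(s)
Total = 8

8


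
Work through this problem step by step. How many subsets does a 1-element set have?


The power set of a set with n elements has 2^n elements.
|P(S)| = 2^1 = 2

2


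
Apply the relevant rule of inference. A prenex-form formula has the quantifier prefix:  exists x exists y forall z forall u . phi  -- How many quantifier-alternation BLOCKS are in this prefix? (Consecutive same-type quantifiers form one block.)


Quantifier-type sequence: E E A A  (A=forall, E=exists)
Group into maximal same-type runs:
  Ex2 | Ax2
Number of blocks = 2

2


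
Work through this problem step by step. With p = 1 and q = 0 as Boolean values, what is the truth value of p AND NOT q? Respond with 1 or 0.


p = 1, q = 0
Operation: p AND NOT q
Evaluate: 1 AND NOT 0 = 1

1


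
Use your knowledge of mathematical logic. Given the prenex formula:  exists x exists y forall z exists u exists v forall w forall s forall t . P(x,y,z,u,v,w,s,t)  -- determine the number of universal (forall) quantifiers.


Quantifier prefix: exists x exists y forall z exists u exists v forall w forall s forall t
Mark each quantifier type:
  E E U E E U U U
Universal count = 4, Existential count = 4
Asked for universal (forall) quantifiers: 4

4


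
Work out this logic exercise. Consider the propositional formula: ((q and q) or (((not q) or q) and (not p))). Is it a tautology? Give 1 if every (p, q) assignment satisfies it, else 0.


Check all 4 assignments:
p=0, q=0: 1
p=0, q=1: 1
p=1, q=0: 0
p=1, q=1: 1
Satisfying count = 3/4.
Tautology iff count = 4: no.

0


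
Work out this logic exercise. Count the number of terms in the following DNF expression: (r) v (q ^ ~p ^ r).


A DNF formula is a disjunction of terms (conjunctions).
Terms are separated by v.
Counting the disjuncts: 2 terms.

2


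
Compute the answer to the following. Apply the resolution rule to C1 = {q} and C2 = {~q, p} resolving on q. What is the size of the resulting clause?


Remove q from C1 and ~q from C2.
C1 remainder: {}
C2 remainder: {p}
Union (resolvent): {p}
Resolvent has 1 literal(s).

1


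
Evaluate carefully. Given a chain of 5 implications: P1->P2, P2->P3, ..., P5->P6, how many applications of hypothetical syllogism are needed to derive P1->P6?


With 5 implications in a chain connecting 6 propositions:
P1->P2, P2->P3, ..., P5->P6
Steps needed = (number of implications) - 1 = 5 - 1 = 4

4


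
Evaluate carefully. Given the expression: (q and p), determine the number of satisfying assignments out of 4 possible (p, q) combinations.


Check all 4 assignments:
p=0, q=0: 0
p=0, q=1: 0
p=1, q=0: 0
p=1, q=1: 1
Count of True = 1

1


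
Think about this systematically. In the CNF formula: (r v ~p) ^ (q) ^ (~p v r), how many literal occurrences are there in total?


Counting literals in each clause:
Clause 1: 2 literal(s)
Clause 2: 1 literal(s)
Clause 3: 2 literal(s)
Total = 5

5


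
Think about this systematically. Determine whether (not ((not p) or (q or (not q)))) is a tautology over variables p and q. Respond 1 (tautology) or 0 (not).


Check all 4 assignments:
p=0, q=0: 0
p=0, q=1: 0
p=1, q=0: 0
p=1, q=1: 0
Satisfying count = 0/4.
Tautology iff count = 4: no.

0


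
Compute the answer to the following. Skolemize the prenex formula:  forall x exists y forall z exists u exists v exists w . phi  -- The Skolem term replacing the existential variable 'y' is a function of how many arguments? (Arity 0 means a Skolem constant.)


Quantifier prefix: forall x exists y forall z exists u exists v exists w
'y' is existentially quantified at position 2.
Universal variables preceding it: x
Skolem function arity = 1

1


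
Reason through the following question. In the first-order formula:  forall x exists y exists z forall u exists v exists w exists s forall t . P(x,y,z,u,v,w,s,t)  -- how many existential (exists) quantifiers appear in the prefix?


Quantifier prefix: forall x exists y exists z forall u exists v exists w exists s forall t
Mark each quantifier type:
  U E E U E E E U
Universal count = 3, Existential count = 5
Asked for existential (exists) quantifiers: 5

5


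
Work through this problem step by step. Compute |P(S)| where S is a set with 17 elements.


The power set of a set with n elements has 2^n elements.
|P(S)| = 2^17 = 131072

131072


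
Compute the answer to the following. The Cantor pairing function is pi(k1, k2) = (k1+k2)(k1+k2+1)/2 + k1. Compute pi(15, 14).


k1 + k2 = 29
(k1+k2)(k1+k2+1)/2 = 29 * 30 / 2 = 435
pi = 435 + 15 = 450

450


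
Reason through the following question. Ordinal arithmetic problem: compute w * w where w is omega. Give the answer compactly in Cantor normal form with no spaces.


Compute w * w.
Ordinal * is associative and left-distributive over +, but NOT commutative; for finite n>1, n*w = w but w*n stays w*n.
w * w = w^2 by definition.
Result = w^2

w^2


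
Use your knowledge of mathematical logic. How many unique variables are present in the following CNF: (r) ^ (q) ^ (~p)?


Identify each variable that appears in the formula.
Variables found: p, q, r
Count = 3

3


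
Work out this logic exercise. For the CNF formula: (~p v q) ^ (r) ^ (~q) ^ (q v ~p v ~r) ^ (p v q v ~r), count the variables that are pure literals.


Check each variable for pure literal status:
p: mixed (not pure)
q: mixed (not pure)
r: mixed (not pure)
Pure literal count = 0

0


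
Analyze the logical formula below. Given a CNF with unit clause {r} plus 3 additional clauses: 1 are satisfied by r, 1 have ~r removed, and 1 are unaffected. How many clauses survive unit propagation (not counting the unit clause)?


Satisfied (removed): 1
Shortened (remain): 1
Unchanged (remain): 1
Remaining = 1 + 1 = 2

2


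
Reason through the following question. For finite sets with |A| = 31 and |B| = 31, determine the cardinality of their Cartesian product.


The Cartesian product A x B contains all ordered pairs (a, b).
|A x B| = |A| * |B| = 31 * 31 = 961

961


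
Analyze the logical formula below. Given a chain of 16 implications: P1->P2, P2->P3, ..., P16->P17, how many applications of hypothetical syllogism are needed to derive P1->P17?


With 16 implications in a chain connecting 17 propositions:
P1->P2, P2->P3, ..., P16->P17
Steps needed = (number of implications) - 1 = 16 - 1 = 15

15


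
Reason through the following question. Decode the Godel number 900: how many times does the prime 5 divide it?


Factorize 900 by dividing by 5 repeatedly.
Division steps: 5 divides 900 exactly 2 time(s).
Exponent of 5 = 2

2


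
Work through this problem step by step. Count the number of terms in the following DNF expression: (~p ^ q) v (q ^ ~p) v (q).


A DNF formula is a disjunction of terms (conjunctions).
Terms are separated by v.
Counting the disjuncts: 3 terms.

3


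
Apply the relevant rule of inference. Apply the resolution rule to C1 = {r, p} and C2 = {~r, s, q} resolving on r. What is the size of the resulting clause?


Remove r from C1 and ~r from C2.
C1 remainder: {p}
C2 remainder: {s, q}
Union (resolvent): {p, q, s}
Resolvent has 3 literal(s).

3


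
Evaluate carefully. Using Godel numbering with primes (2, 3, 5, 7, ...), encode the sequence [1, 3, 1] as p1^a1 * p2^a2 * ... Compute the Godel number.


Encode each element as an exponent of the corresponding prime:
  2^1 = 2
  3^3 = 27
  5^1 = 5
Product = 2 * 27 * 5 = 270

270


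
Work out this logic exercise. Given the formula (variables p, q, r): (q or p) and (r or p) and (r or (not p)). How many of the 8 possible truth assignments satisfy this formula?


Evaluate all 8 assignments for p, q, r:
p=0, q=0, r=0: 0
p=0, q=0, r=1: 0
p=0, q=1, r=0: 0
p=0, q=1, r=1: 1
p=1, q=0, r=0: 0
p=1, q=0, r=1: 1
p=1, q=1, r=0: 0
p=1, q=1, r=1: 1
Satisfying count = 3

3


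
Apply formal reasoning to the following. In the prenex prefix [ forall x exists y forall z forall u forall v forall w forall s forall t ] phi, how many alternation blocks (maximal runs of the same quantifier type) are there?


Quantifier-type sequence: A E A A A A A A  (A=forall, E=exists)
Group into maximal same-type runs:
  Ax1 | Ex1 | Ax6
Number of blocks = 3

3


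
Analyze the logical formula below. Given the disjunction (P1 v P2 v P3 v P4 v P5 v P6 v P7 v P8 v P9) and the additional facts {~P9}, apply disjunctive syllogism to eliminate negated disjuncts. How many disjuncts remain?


Original disjuncts (9): P1, P2, P3, P4, P5, P6, P7, P8, P9
Negated (eliminate): ~P9
Remaining disjuncts: P1, P2, P3, P4, P5, P6, P7, P8
Count = 9 - 1 = 8

8


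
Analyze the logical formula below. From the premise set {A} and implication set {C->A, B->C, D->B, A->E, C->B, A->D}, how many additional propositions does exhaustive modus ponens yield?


Initial facts: {A}
Apply modus ponens to closure:
  A and A->E  =>  E
  A and A->D  =>  D
  D and D->B  =>  B
  B and B->C  =>  C
Final known: {A, B, C, D, E}
New propositions: {B, C, D, E}
Count = 4

4


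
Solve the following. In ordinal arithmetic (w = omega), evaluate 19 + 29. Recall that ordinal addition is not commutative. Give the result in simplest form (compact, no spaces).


Compute 19 + 29.
Ordinal + is associative but NOT commutative; for finite n>0, n + w = w but w + n stays w+n.
Both operands finite; ordinal + agrees with natural +: 19 + 29 = 48.
Result = 48

48


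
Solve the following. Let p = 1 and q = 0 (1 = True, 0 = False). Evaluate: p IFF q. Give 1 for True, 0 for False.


p = 1, q = 0
Operation: p IFF q
Evaluate: 1 IFF 0 = 0

0


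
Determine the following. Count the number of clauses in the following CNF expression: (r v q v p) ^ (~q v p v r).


A CNF formula is a conjunction of clauses.
Clauses are separated by ^.
Counting the conjuncts: 2 clauses.

2


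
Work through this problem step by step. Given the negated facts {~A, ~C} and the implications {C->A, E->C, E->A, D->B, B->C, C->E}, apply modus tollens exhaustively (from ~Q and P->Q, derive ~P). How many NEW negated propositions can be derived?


Initial negated facts: {~A, ~C}
Apply modus tollens to closure:
  ~C and E->C  =>  ~E
  ~C and B->C  =>  ~B
  ~B and D->B  =>  ~D
Final negated: {~A, ~B, ~C, ~D, ~E}
New negations: {~B, ~D, ~E}
Count = 3

3


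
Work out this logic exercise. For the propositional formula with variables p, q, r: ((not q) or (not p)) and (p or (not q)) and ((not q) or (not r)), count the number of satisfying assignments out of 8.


Evaluate all 8 assignments for p, q, r:
p=0, q=0, r=0: 1
p=0, q=0, r=1: 1
p=0, q=1, r=0: 0
p=0, q=1, r=1: 0
p=1, q=0, r=0: 1
p=1, q=0, r=1: 1
p=1, q=1, r=0: 0
p=1, q=1, r=1: 0
Satisfying count = 4

4


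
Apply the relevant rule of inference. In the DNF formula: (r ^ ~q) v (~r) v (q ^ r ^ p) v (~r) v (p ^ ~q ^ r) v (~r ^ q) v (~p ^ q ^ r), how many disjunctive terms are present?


A DNF formula is a disjunction of terms (conjunctions).
Terms are separated by v.
Counting the disjuncts: 7 terms.

7


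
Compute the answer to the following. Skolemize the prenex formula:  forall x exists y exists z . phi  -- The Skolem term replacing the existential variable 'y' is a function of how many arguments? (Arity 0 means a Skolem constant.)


Quantifier prefix: forall x exists y exists z
'y' is existentially quantified at position 2.
Universal variables preceding it: x
Skolem function arity = 1

1


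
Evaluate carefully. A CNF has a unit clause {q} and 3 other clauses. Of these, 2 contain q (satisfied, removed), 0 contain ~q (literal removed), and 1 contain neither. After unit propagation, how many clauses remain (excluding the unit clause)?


Satisfied (removed): 2
Shortened (remain): 0
Unchanged (remain): 1
Remaining = 0 + 1 = 1

1


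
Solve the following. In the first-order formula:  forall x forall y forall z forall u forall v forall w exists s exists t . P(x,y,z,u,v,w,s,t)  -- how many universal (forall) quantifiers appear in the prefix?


Quantifier prefix: forall x forall y forall z forall u forall v forall w exists s exists t
Mark each quantifier type:
  U U U U U U E E
Universal count = 6, Existential count = 2
Asked for universal (forall) quantifiers: 6

6


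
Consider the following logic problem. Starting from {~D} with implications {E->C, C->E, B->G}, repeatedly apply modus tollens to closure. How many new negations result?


Initial negated facts: {~D}
Apply modus tollens to closure:
  (no implication fires)
Final negated: {~D}
New negations: {(none)}
Count = 0

0


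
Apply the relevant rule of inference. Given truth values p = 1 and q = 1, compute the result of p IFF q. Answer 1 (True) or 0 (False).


p = 1, q = 1
Operation: p IFF q
Evaluate: 1 IFF 1 = 1

1


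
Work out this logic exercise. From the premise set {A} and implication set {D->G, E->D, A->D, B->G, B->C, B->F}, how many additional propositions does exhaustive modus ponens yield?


Initial facts: {A}
Apply modus ponens to closure:
  A and A->D  =>  D
  D and D->G  =>  G
Final known: {A, D, G}
New propositions: {D, G}
Count = 2

2


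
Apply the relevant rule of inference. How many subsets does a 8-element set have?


The power set of a set with n elements has 2^n elements.
|P(S)| = 2^8 = 256

256


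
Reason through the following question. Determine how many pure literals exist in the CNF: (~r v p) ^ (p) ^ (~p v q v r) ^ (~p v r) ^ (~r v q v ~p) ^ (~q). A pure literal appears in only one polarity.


Check each variable for pure literal status:
p: mixed (not pure)
q: mixed (not pure)
r: mixed (not pure)
Pure literal count = 0

0


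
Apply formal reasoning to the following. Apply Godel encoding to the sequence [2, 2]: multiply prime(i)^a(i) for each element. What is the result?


Encode each element as an exponent of the corresponding prime:
  2^2 = 4
  3^2 = 9
Product = 4 * 9 = 36

36


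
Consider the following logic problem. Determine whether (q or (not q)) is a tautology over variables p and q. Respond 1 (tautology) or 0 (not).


Check all 4 assignments:
p=0, q=0: 1
p=0, q=1: 1
p=1, q=0: 1
p=1, q=1: 1
Satisfying count = 4/4.
Tautology iff count = 4: yes.

1


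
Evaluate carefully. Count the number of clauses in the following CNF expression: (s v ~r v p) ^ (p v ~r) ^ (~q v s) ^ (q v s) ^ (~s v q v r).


A CNF formula is a conjunction of clauses.
Clauses are separated by ^.
Counting the conjuncts: 5 clauses.

5


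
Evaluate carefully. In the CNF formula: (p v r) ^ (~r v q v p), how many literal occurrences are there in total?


Counting literals in each clause:
Clause 1: 2 literal(s)
Clause 2: 3 literal(s)
Total = 5

5


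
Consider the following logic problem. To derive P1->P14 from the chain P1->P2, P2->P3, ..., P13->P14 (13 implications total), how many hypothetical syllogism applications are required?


With 13 implications in a chain connecting 14 propositions:
P1->P2, P2->P3, ..., P13->P14
Steps needed = (number of implications) - 1 = 13 - 1 = 12

12


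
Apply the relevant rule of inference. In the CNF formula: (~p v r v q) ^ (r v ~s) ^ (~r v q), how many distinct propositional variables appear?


Identify each variable that appears in the formula.
Variables found: p, q, r, s
Count = 4

4


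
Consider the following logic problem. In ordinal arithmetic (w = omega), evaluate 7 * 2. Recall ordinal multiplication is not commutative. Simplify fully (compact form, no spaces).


Compute 7 * 2.
Ordinal * is associative and left-distributive over +, but NOT commutative; for finite n>1, n*w = w but w*n stays w*n.
Both finite; ordinal * agrees with natural *: 7 * 2 = 14.
Result = 14

14


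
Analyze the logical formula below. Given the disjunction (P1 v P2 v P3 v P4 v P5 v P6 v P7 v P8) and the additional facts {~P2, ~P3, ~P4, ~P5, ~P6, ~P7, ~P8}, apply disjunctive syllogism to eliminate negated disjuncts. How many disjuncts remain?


Original disjuncts (8): P1, P2, P3, P4, P5, P6, P7, P8
Negated (eliminate): ~P2, ~P3, ~P4, ~P5, ~P6, ~P7, ~P8
Remaining disjuncts: P1
Count = 8 - 7 = 1

1


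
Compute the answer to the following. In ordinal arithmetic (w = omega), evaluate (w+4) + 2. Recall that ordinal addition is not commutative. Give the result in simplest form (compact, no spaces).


Compute (w+4) + 2.
Ordinal + is associative but NOT commutative; for finite n>0, n + w = w but w + n stays w+n.
By associativity: (w+4) + 2 = w + (4+2) = w+6.
Result = w+6

w+6


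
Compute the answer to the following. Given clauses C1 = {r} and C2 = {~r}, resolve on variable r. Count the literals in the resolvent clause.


Remove r from C1 and ~r from C2.
C1 remainder: {}
C2 remainder: {}
Union (resolvent): {} (empty clause)
Resolvent has 0 literal(s).

0


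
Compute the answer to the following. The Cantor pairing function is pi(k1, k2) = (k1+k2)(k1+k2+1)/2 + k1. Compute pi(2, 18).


k1 + k2 = 20
(k1+k2)(k1+k2+1)/2 = 20 * 21 / 2 = 210
pi = 210 + 2 = 212

212


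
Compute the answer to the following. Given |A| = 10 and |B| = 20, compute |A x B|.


The Cartesian product A x B contains all ordered pairs (a, b).
|A x B| = |A| * |B| = 10 * 20 = 200

200


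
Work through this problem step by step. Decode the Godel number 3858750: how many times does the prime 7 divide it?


Factorize 3858750 by dividing by 7 repeatedly.
Division steps: 7 divides 3858750 exactly 3 time(s).
Exponent of 7 = 3

3


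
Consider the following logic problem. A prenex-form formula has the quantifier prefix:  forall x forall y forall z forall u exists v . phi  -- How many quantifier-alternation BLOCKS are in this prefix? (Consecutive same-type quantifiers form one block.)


Quantifier-type sequence: A A A A E  (A=forall, E=exists)
Group into maximal same-type runs:
  Ax4 | Ex1
Number of blocks = 2

2


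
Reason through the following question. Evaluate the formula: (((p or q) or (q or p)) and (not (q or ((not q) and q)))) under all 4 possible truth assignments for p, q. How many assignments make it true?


Check all 4 assignments:
p=0, q=0: 0
p=0, q=1: 0
p=1, q=0: 1
p=1, q=1: 0
Count of True = 1

1


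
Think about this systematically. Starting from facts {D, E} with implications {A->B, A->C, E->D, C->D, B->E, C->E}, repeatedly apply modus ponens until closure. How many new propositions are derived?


Initial facts: {D, E}
Apply modus ponens to closure:
  (no implication fires)
Final known: {D, E}
New propositions: {(none)}
Count = 0

0


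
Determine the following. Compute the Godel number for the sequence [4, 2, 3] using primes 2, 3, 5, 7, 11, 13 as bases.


Encode each element as an exponent of the corresponding prime:
  2^4 = 16
  3^2 = 9
  5^3 = 125
Product = 16 * 9 * 125 = 18000

18000


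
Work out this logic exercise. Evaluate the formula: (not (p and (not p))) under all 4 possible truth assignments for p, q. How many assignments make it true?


Check all 4 assignments:
p=0, q=0: 1
p=0, q=1: 1
p=1, q=0: 1
p=1, q=1: 1
Count of True = 4

4


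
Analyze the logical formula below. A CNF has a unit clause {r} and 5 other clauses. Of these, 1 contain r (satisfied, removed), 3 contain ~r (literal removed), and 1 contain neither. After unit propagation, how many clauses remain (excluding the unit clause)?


Satisfied (removed): 1
Shortened (remain): 3
Unchanged (remain): 1
Remaining = 3 + 1 = 4

4


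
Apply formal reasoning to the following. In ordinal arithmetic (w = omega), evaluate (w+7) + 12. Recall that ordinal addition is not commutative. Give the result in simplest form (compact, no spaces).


Compute (w+7) + 12.
Ordinal + is associative but NOT commutative; for finite n>0, n + w = w but w + n stays w+n.
By associativity: (w+7) + 12 = w + (7+12) = w+19.
Result = w+19

w+19


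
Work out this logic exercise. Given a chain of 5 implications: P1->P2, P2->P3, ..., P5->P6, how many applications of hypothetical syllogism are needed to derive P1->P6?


With 5 implications in a chain connecting 6 propositions:
P1->P2, P2->P3, ..., P5->P6
Steps needed = (number of implications) - 1 = 5 - 1 = 4

4


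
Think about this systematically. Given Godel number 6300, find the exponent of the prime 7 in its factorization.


Factorize 6300 by dividing by 7 repeatedly.
Division steps: 7 divides 6300 exactly 1 time(s).
Exponent of 7 = 1

1
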